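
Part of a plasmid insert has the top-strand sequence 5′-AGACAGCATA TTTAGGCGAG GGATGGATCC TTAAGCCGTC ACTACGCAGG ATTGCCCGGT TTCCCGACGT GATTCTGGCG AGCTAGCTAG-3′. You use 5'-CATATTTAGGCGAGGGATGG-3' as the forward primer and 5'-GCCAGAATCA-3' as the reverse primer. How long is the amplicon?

73 bp

The forward primer matches the template at positions 7–26.
The reverse primer's reverse complement is TGATTCTGGC, which matches the template at positions 70–79.
Amplicon spans positions 7–79: 73 bp.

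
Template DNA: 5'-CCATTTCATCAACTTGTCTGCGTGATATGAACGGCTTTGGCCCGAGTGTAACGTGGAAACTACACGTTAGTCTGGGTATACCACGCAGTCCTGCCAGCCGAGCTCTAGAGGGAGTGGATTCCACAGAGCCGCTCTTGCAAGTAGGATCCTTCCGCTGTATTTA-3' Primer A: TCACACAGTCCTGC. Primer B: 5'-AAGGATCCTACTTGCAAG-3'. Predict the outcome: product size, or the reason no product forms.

Primer A (TCACACAGTCCTGC) does not match the top strand, and its reverse complement GCAGGACTGTGTGA does not match either.
With no annealing site for primer A, no amplification occurs.

No product — primer A has no binding site in the template.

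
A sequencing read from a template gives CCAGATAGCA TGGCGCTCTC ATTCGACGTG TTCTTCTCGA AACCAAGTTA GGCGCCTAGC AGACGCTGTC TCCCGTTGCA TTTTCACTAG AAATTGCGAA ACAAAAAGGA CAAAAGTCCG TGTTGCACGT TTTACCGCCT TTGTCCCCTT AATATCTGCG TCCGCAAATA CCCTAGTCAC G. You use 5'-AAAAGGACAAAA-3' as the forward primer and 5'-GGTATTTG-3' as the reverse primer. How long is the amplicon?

69 bp

The forward primer matches the template at positions 104–115.
The reverse primer's reverse complement is CAAATACC, which matches the template at positions 165–172.
Product length = (reverse-primer end) − (forward-primer start) + 1 = 172 − 104 + 1 = 69 bp.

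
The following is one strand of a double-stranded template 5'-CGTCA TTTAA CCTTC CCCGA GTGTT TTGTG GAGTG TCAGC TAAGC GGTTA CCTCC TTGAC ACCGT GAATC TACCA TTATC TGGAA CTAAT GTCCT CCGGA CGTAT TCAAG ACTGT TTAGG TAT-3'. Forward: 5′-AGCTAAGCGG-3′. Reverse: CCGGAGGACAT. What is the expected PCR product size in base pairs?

Scanning the template, AGCTAAGCGG occurs at positions 38–47; this primer anneals to the bottom strand there with its 3' end pointing downstream.
Reverse complement of the reverse primer: ATGTCCTCCGG. This occurs on the top strand at positions 89–99.
Product length = (reverse-primer end) − (forward-primer start) + 1 = 99 − 38 + 1 = 62 bp.

62 bp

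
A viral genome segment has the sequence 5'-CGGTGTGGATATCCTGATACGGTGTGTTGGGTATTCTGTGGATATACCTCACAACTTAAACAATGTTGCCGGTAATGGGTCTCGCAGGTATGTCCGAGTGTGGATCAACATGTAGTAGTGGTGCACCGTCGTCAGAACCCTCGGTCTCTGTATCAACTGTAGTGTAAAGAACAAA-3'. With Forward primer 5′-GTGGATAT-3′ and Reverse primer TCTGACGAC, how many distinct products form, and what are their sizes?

The forward primer GTGGATAT matches the top strand at positions 5–12, 38–45.
The reverse primer's reverse complement is GTCGTCAGA, matching at positions 128–136.
Each forward site pairs with the reverse site to give a product ending at position 136: sizes 132, 99 bp.

Two products: 132 bp, 99 bp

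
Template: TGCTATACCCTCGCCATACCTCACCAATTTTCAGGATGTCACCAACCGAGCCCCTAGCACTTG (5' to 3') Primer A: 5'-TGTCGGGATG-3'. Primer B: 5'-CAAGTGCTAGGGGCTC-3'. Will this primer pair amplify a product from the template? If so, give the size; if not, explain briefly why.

Primer A (TGTCGGGATG) does not match the top strand, and its reverse complement CATCCCGACA does not match either.
With no annealing site for primer A, no amplification occurs.

No product — primer A has no binding site in the template.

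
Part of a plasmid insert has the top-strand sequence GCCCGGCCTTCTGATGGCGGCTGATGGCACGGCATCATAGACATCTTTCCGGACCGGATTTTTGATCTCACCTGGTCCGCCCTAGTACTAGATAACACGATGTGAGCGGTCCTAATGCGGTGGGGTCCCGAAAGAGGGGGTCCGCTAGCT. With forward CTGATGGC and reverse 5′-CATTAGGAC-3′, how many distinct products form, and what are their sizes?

The forward primer CTGATGGC matches the top strand at positions 11–18, 21–28.
The reverse primer's reverse complement is GTCCTAATG, matching at positions 109–117.
Each forward site pairs with the reverse site to give a product ending at position 117: sizes 107, 97 bp.

Two products: 107 bp, 97 bp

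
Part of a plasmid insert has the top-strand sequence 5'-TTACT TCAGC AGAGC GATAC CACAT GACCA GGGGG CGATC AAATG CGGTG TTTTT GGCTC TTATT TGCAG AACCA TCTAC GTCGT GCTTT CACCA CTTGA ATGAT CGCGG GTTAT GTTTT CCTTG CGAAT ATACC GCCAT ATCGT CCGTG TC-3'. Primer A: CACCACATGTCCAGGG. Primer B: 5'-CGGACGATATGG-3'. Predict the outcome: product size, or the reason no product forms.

No product — primer A has no binding site in the template.

Primer A (CACCACATGTCCAGGG) does not match the top strand, and its reverse complement CCCTGGACATGTGGTG does not match either.
With no annealing site for primer A, no amplification occurs.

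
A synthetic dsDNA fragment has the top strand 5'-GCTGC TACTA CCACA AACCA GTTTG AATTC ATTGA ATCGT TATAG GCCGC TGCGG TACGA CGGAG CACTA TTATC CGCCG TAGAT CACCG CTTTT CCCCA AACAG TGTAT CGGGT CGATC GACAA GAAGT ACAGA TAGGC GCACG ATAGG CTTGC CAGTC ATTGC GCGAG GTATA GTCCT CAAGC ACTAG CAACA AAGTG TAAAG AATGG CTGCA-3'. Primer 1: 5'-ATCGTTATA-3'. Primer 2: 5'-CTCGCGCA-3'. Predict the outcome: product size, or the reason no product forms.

Primer 1 (ATCGTTATA) matches the top strand at positions 36–44; it acts as a forward primer.
Primer 2's reverse complement is TGCGCGAG, matching the top strand at positions 163–170; it acts as a reverse primer.
The 3' ends face each other across positions 36–170, giving a 135 bp product.

Yes — a 135 bp product.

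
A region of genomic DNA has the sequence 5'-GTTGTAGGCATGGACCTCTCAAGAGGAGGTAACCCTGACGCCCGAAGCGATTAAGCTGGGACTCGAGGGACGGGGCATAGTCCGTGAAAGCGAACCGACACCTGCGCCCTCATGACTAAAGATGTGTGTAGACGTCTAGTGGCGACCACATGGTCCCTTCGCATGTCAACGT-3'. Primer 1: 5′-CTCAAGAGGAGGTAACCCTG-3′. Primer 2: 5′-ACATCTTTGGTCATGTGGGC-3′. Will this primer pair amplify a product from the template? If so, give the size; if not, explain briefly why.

Primer 2 (ACATCTTTGGTCATGTGGGC) does not match the top strand, and its reverse complement GCCCACATGACCAAAGATGT does not match either.
With no annealing site for primer 2, no amplification occurs.

No product — primer 2 has no binding site in the template.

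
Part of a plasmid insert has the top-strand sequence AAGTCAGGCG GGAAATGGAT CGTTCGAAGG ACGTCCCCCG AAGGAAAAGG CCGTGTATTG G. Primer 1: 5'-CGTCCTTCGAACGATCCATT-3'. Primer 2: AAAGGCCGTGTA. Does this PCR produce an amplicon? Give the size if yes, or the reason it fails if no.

No product — the primers' 3' ends point away from each other.

Primer 1 (CGTCCTTCGAACGATCCATT) has reverse complement AATGGATCGTTCGAAGGACG, which matches the top strand at positions 14–33; primer 1 anneals to the top strand there with its 3' end pointing upstream toward position 14.
Primer 2 (AAAGGCCGTGTA) matches the top strand directly at positions 46–57; it anneals to the bottom strand with its 3' end pointing downstream toward position 57.
The 3' ends diverge (primer 1 extends toward position 1, primer 2 toward position 61), so the primers never converge on a shared product.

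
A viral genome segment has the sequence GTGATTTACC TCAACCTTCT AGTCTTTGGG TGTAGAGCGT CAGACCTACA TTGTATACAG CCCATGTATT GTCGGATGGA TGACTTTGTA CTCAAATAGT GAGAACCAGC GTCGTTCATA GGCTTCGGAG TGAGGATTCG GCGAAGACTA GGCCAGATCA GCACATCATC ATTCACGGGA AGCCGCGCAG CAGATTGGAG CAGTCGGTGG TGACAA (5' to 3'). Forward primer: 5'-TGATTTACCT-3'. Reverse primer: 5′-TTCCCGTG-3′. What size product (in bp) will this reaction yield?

180 bp

The forward primer matches the template at positions 2–11.
Reverse complement of the reverse primer: CACGGGAA. This occurs on the top strand at positions 174–181.
Amplicon spans positions 2–181: 180 bp.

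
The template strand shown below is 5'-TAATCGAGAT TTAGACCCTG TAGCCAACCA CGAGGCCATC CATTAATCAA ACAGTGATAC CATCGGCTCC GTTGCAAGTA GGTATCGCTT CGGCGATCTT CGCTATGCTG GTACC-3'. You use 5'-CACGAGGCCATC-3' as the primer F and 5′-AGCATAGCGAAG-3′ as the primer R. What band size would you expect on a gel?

81 bp

Scanning the template, CACGAGGCCATC occurs at positions 29–40; this primer anneals to the bottom strand there with its 3' end pointing downstream.
Taking the reverse complement of AGCATAGCGAAG gives CTTCGCTATGCT, found at positions 98–109 on the template; the primer anneals here to the top strand with its 3' end pointing upstream.
The product runs from position 29 to position 109, so its length is 109 − 29 + 1 = 81 bp.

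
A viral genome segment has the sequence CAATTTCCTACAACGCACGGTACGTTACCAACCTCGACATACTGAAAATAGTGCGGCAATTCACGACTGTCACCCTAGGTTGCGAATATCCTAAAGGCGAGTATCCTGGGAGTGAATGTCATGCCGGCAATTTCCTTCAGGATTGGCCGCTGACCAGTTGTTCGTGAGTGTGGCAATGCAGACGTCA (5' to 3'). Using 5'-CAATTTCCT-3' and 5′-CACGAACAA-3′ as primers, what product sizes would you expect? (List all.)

166 bp, 39 bp

The forward primer CAATTTCCT matches the top strand at positions 1–9, 128–136.
The reverse primer's reverse complement is TTGTTCGTG, matching at positions 158–166.
Each forward site pairs with the reverse site to give a product ending at position 166: sizes 166, 39 bp.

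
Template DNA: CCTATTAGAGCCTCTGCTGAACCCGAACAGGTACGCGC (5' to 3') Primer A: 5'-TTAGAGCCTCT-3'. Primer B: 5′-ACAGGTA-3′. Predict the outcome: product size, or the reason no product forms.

Primer A (TTAGAGCCTCT) matches the top strand at positions 5–15 (3' end points downstream).
Primer B (ACAGGTA) also matches the top strand directly, at positions 27–33 — its reverse complement TACCTGT is not present.
Both primers anneal to the bottom strand with 3' ends pointing the same way, so neither can prime synthesis back toward the other.

No product — both primers anneal to the same strand and extend in the same direction.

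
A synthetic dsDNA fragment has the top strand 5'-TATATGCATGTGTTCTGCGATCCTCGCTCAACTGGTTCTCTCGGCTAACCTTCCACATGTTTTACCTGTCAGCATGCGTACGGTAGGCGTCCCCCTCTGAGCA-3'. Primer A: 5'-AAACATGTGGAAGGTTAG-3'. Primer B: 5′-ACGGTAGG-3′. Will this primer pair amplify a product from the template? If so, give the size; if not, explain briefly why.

No product — the primers' 3' ends point away from each other.

Primer A (AAACATGTGGAAGGTTAG) has reverse complement CTAACCTTCCACATGTTT, which matches the top strand at positions 45–62; primer A anneals to the top strand there with its 3' end pointing upstream toward position 45.
Primer B (ACGGTAGG) matches the top strand directly at positions 80–87; it anneals to the bottom strand with its 3' end pointing downstream toward position 87.
The 3' ends diverge (primer A extends toward position 1, primer B toward position 103), so the primers never converge on a shared product.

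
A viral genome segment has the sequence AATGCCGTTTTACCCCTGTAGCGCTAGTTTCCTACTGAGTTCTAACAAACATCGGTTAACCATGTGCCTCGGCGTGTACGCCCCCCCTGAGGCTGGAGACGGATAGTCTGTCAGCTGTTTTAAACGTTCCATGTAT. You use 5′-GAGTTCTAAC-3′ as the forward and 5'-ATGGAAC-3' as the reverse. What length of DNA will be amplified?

Forward primer GAGTTCTAAC is found on the top strand at positions 37–46.
The reverse primer's reverse complement is GTTCCAT, which matches the template at positions 126–132.
The product runs from position 37 to position 132, so its length is 132 − 37 + 1 = 96 bp.

96 bp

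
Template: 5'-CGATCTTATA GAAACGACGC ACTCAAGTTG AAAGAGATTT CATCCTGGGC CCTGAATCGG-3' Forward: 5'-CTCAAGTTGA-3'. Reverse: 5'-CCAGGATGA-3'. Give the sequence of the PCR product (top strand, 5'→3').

The forward primer matches the template at positions 22–31.
The reverse primer's reverse complement is TCATCCTGG, which matches the template at positions 40–48.
The product is the template from position 22 through 48 (27 bp).

5'-CTCAAGTTGAAAGAGATTTCATCCTGG-3'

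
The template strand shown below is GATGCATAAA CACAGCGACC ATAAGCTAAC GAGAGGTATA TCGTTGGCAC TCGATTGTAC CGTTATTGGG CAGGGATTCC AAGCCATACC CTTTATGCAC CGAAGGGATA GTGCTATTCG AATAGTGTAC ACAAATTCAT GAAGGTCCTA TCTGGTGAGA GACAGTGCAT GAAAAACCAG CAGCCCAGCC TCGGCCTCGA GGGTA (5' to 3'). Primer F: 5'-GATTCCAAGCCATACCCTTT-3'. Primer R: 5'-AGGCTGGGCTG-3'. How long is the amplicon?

117 bp

The forward primer matches the template at positions 75–94.
Taking the reverse complement of AGGCTGGGCTG gives CAGCCCAGCCT, found at positions 181–191 on the template; the primer anneals here to the top strand with its 3' end pointing upstream.
The product runs from position 75 to position 191, so its length is 191 − 75 + 1 = 117 bp.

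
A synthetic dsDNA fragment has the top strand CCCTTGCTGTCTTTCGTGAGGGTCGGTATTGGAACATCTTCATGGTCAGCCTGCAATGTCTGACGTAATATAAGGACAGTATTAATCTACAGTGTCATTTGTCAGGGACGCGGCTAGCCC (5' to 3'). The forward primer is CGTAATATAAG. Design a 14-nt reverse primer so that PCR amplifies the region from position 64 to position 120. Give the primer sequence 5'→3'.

5'-GGGCTAGCCGCGTC-3'

The product's 3' end on the top strand is position 120.
The reverse primer anneals to the top strand over positions 107–120, i.e. to GACGCGGCTAGCCC.
Its sequence written 5'→3' is the reverse complement: GGGCTAGCCGCGTC.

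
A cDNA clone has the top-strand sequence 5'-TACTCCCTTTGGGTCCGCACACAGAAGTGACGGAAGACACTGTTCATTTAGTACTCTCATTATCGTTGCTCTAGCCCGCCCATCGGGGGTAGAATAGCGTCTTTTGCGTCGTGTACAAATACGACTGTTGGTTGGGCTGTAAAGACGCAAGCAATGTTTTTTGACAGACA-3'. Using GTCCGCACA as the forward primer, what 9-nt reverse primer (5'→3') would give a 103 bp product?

5'-TACACGACG-3'

The forward primer binds at positions 13–21, so a 103 bp product ends at position 13 + 103 − 1 = 115.
The reverse primer anneals to the top strand over positions 107–115, i.e. to CGTCGTGTA.
Its sequence written 5'→3' is the reverse complement: TACACGACG.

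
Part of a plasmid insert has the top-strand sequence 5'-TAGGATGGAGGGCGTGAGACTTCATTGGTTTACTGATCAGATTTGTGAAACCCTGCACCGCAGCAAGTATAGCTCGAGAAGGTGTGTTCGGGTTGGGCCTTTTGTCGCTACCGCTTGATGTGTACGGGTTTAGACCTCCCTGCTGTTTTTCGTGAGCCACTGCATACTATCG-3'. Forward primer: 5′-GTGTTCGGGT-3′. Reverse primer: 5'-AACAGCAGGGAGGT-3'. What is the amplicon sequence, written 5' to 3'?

5'-GTGTTCGGGTTGGGCCTTTTGTCGCTACCGCTTGATGTGTACGGGTTTAGACCTCCCTGCTGTT-3'

Scanning the template, GTGTTCGGGT occurs at positions 84–93; this primer anneals to the bottom strand there with its 3' end pointing downstream.
Reverse complement of the reverse primer: ACCTCCCTGCTGTT. This occurs on the top strand at positions 134–147.
The product is the template from position 84 through 147 (64 bp).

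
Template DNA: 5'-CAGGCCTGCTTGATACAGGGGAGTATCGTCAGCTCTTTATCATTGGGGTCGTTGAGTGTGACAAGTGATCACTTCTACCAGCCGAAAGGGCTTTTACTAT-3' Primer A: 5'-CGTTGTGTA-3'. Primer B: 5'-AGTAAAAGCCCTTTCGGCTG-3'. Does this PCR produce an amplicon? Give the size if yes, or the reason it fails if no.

No product — primer A has no binding site in the template.

Primer A (CGTTGTGTA) does not match the top strand, and its reverse complement TACACAACG does not match either.
With no annealing site for primer A, no amplification occurs.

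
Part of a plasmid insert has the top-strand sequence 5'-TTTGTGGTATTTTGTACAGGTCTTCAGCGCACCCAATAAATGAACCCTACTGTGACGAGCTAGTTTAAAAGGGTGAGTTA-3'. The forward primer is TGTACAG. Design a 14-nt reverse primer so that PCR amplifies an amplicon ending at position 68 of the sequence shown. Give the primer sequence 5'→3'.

5'-TTAAACTAGCTCGT-3'

The forward primer binds at positions 13–19; the product's 3' end on the top strand is position 68.
The reverse primer anneals to the top strand over positions 55–68, i.e. to ACGAGCTAGTTTAA.
Its sequence written 5'→3' is the reverse complement: TTAAACTAGCTCGT.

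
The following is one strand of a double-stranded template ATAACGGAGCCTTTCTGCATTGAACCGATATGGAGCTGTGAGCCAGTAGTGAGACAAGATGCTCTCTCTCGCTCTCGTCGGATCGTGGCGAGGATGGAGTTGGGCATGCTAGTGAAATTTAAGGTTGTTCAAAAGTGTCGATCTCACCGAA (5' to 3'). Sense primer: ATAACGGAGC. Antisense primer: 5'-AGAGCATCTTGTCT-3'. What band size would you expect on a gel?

65 bp

Forward primer ATAACGGAGC is found on the top strand at positions 1–10.
Reverse complement of the reverse primer: AGACAAGATGCTCT. This occurs on the top strand at positions 52–65.
The product runs from position 1 to position 65, so its length is 65 − 1 + 1 = 65 bp.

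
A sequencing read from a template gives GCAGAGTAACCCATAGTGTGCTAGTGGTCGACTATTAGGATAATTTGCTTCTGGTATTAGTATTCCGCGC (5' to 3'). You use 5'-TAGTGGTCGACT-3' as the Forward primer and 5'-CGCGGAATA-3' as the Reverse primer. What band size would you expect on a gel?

Forward primer TAGTGGTCGACT is found on the top strand at positions 22–33.
The reverse primer's reverse complement is TATTCCGCG, which matches the template at positions 61–69.
Amplicon spans positions 22–69: 48 bp.

48 bp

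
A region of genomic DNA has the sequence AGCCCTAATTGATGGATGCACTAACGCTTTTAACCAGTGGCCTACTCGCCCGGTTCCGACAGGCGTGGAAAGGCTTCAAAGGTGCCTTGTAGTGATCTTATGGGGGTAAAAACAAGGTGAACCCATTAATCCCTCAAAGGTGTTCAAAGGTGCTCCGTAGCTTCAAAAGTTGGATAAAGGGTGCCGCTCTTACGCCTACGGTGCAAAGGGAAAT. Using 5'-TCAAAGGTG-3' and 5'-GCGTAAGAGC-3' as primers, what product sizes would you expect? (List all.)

120 bp, 62 bp, 52 bp

The forward primer TCAAAGGTG matches the top strand at positions 76–84, 134–142, 144–152.
The reverse primer's reverse complement is GCTCTTACGC, matching at positions 186–195.
Each forward site pairs with the reverse site to give a product ending at position 195: sizes 120, 62, 52 bp.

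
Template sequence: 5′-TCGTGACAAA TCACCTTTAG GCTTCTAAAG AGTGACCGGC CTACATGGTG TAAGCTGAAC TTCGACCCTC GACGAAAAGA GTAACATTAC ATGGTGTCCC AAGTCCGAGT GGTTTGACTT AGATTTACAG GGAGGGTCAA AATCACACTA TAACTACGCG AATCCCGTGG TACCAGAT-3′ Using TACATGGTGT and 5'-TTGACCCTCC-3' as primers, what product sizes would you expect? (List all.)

The forward primer TACATGGTGT matches the top strand at positions 42–51, 88–97.
The reverse primer's reverse complement is GGAGGGTCAA, matching at positions 131–140.
Each forward site pairs with the reverse site to give a product ending at position 140: sizes 99, 53 bp.

99 bp, 53 bp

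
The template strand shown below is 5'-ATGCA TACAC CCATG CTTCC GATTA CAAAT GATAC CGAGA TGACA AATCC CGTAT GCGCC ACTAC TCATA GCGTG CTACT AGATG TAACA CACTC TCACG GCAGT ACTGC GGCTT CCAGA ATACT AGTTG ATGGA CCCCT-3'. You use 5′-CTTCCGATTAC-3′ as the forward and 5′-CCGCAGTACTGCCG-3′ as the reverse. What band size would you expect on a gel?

97 bp

Forward primer CTTCCGATTAC is found on the top strand at positions 16–26.
The reverse primer's reverse complement is CGGCAGTACTGCGG, which matches the template at positions 99–112.
Product length = (reverse-primer end) − (forward-primer start) + 1 = 112 − 16 + 1 = 97 bp.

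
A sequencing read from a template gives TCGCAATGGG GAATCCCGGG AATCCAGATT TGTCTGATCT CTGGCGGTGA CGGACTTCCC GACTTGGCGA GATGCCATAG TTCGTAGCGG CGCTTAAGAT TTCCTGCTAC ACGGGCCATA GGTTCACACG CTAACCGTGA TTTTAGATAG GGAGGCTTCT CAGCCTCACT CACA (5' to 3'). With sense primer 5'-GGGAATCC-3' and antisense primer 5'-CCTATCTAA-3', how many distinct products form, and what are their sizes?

Two products: 143 bp, 134 bp

The forward primer GGGAATCC matches the top strand at positions 9–16, 18–25.
The reverse primer's reverse complement is TTAGATAGG, matching at positions 143–151.
Each forward site pairs with the reverse site to give a product ending at position 151: sizes 143, 134 bp.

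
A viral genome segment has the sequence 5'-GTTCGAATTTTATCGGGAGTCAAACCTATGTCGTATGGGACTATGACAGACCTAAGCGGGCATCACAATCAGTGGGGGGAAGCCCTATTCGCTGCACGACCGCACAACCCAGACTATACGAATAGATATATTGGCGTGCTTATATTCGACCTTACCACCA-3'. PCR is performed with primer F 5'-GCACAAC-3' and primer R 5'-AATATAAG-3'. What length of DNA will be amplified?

45 bp

The forward primer matches the template at positions 102–108.
Reverse complement of the reverse primer: CTTATATT. This occurs on the top strand at positions 139–146.
The product runs from position 102 to position 146, so its length is 146 − 102 + 1 = 45 bp.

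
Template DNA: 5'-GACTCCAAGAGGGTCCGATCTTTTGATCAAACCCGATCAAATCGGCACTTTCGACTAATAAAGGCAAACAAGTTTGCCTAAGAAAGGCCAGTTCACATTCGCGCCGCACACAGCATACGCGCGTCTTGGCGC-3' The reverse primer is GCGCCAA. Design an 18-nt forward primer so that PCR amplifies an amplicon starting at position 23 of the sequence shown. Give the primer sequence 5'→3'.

The reverse primer's reverse complement TTGGCGC matches the template at positions 126–132; the product starts at position 23.
The forward primer is identical to the top strand over positions 23–40: TTGATCAAACCCGATCAA.

5'-TTGATCAAACCCGATCAA-3'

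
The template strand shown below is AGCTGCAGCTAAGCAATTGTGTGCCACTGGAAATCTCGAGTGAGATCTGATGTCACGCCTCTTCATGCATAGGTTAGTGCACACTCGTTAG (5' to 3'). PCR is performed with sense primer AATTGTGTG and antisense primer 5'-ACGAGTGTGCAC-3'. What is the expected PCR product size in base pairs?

Forward primer AATTGTGTG is found on the top strand at positions 15–23.
The reverse primer's reverse complement is GTGCACACTCGT, which matches the template at positions 77–88.
Amplicon spans positions 15–88: 74 bp.

74 bp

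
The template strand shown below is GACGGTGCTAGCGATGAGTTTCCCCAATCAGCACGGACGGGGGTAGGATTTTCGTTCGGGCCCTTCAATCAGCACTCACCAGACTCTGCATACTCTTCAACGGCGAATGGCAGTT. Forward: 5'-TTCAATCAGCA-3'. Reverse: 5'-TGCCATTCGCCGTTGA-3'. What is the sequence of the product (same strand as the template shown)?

5'-TTCAATCAGCACTCACCAGACTCTGCATACTCTTCAACGGCGAATGGCA-3'

Scanning the template, TTCAATCAGCA occurs at positions 64–74; this primer anneals to the bottom strand there with its 3' end pointing downstream.
Taking the reverse complement of TGCCATTCGCCGTTGA gives TCAACGGCGAATGGCA, found at positions 97–112 on the template; the primer anneals here to the top strand with its 3' end pointing upstream.
The product is the template from position 64 through 112 (49 bp).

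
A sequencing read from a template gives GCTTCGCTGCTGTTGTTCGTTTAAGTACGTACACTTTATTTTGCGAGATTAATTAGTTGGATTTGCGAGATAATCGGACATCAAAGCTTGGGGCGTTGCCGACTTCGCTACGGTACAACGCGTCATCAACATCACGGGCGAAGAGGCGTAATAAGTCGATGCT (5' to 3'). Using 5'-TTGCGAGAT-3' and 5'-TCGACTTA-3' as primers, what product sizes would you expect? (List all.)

119 bp, 97 bp

The forward primer TTGCGAGAT matches the top strand at positions 41–49, 63–71.
The reverse primer's reverse complement is TAAGTCGA, matching at positions 152–159.
Each forward site pairs with the reverse site to give a product ending at position 159: sizes 119, 97 bp.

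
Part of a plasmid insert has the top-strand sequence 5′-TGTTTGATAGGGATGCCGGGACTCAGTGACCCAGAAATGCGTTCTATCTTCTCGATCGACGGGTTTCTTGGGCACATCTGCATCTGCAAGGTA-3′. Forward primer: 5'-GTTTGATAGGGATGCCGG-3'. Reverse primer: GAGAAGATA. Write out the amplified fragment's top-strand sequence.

5'-GTTTGATAGGGATGCCGGGACTCAGTGACCCAGAAATGCGTTCTATCTTCTC-3'

Forward primer GTTTGATAGGGATGCCGG is found on the top strand at positions 2–19.
The reverse primer's reverse complement is TATCTTCTC, which matches the template at positions 45–53.
The product is the template from position 2 through 53 (52 bp).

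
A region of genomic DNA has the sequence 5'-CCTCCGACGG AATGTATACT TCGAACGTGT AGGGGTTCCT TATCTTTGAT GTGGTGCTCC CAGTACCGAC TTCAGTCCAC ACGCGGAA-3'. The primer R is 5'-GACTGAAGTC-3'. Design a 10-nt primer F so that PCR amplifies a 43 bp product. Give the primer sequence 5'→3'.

The reverse primer's reverse complement GACTTCAGTC matches the template at positions 68–77, so the product ends at position 77.
A 43 bp product then starts at position 77 − 43 + 1 = 35.
The forward primer is identical to the top strand there: GTTCCTTATC.

5'-GTTCCTTATC-3'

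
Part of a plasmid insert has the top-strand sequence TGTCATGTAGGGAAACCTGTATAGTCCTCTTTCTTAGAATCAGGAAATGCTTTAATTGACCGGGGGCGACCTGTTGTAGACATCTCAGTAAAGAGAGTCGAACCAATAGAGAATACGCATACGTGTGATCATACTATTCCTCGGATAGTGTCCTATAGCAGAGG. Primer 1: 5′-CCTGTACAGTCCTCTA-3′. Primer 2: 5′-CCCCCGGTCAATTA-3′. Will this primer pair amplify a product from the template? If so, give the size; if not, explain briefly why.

Primer 1 (CCTGTACAGTCCTCTA) does not match the top strand, and its reverse complement TAGAGGACTGTACAGG does not match either.
With no annealing site for primer 1, no amplification occurs.

No product — primer 1 has no binding site in the template.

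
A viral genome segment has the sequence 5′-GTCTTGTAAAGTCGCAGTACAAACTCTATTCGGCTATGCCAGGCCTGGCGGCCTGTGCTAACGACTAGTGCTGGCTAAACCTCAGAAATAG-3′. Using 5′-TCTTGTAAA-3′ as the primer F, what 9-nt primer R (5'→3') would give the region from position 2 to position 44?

5'-GCCTGGCAT-3'

The product's 3' end on the top strand is position 44.
The reverse primer anneals to the top strand over positions 36–44, i.e. to ATGCCAGGC.
Its sequence written 5'→3' is the reverse complement: GCCTGGCAT.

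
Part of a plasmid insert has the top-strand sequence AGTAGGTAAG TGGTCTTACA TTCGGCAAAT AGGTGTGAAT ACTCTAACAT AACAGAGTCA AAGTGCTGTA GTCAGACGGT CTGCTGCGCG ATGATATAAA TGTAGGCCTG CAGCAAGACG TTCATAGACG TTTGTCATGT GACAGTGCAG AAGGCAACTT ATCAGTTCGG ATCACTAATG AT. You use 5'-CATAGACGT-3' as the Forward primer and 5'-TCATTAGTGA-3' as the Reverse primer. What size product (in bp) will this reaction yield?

Scanning the template, CATAGACGT occurs at positions 123–131; this primer anneals to the bottom strand there with its 3' end pointing downstream.
Taking the reverse complement of TCATTAGTGA gives TCACTAATGA, found at positions 172–181 on the template; the primer anneals here to the top strand with its 3' end pointing upstream.
Product length = (reverse-primer end) − (forward-primer start) + 1 = 181 − 123 + 1 = 59 bp.

59 bp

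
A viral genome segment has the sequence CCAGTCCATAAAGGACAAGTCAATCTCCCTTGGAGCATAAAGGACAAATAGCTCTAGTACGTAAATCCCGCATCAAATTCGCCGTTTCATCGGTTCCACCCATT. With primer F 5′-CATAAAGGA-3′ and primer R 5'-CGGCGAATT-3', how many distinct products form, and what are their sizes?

Two products: 78 bp, 49 bp

The forward primer CATAAAGGA matches the top strand at positions 7–15, 36–44.
The reverse primer's reverse complement is AATTCGCCG, matching at positions 76–84.
Each forward site pairs with the reverse site to give a product ending at position 84: sizes 78, 49 bp.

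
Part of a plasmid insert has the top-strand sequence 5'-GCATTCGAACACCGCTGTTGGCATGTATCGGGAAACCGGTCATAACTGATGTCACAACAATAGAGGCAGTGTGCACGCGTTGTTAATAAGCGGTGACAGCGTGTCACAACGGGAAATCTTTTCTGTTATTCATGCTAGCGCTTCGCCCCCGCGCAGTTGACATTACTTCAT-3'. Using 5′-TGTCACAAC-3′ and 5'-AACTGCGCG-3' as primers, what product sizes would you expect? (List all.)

The forward primer TGTCACAAC matches the top strand at positions 50–58, 102–110.
The reverse primer's reverse complement is CGCGCAGTT, matching at positions 150–158.
Each forward site pairs with the reverse site to give a product ending at position 158: sizes 109, 57 bp.

109 bp, 57 bp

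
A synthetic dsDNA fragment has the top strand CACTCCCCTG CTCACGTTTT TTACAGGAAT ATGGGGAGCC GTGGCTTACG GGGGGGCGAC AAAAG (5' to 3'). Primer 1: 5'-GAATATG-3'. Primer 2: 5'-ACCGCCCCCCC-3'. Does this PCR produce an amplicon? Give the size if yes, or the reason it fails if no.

Primer 2 (ACCGCCCCCCC) does not match the top strand, and its reverse complement GGGGGGGCGGT does not match either.
With no annealing site for primer 2, no amplification occurs.

No product — primer 2 has no binding site in the template.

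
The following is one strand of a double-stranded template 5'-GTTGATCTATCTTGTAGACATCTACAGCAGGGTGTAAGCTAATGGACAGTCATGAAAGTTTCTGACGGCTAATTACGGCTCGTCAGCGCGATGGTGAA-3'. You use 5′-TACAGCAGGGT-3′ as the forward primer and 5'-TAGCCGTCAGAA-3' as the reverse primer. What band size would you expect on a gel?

Forward primer TACAGCAGGGT is found on the top strand at positions 23–33.
Taking the reverse complement of TAGCCGTCAGAA gives TTCTGACGGCTA, found at positions 60–71 on the template; the primer anneals here to the top strand with its 3' end pointing upstream.
Product length = (reverse-primer end) − (forward-primer start) + 1 = 71 − 23 + 1 = 49 bp.

49 bp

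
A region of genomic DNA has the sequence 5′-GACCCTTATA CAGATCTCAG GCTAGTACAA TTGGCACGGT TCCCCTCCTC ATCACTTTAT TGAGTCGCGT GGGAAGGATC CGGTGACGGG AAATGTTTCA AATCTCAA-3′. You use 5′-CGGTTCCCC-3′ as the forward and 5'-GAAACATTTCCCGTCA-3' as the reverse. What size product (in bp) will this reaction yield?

63 bp

The forward primer matches the template at positions 37–45.
Reverse complement of the reverse primer: TGACGGGAAATGTTTC. This occurs on the top strand at positions 84–99.
Product length = (reverse-primer end) − (forward-primer start) + 1 = 99 − 37 + 1 = 63 bp.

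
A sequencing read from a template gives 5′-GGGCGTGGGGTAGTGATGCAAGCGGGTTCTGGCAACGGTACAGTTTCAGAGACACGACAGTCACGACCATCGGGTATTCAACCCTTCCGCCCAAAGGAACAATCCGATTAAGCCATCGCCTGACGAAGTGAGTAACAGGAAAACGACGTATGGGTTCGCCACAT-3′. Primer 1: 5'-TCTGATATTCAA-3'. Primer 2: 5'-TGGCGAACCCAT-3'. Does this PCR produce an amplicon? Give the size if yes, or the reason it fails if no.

Primer 1 (TCTGATATTCAA) does not match the top strand, and its reverse complement TTGAATATCAGA does not match either.
With no annealing site for primer 1, no amplification occurs.

No product — primer 1 has no binding site in the template.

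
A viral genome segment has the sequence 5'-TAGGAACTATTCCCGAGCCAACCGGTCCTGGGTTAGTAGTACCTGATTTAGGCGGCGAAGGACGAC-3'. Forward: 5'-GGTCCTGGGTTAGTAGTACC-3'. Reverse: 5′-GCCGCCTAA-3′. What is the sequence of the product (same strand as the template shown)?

5'-GGTCCTGGGTTAGTAGTACCTGATTTAGGCGGC-3'

Forward primer GGTCCTGGGTTAGTAGTACC is found on the top strand at positions 24–43.
The reverse primer's reverse complement is TTAGGCGGC, which matches the template at positions 48–56.
The product is the template from position 24 through 56 (33 bp).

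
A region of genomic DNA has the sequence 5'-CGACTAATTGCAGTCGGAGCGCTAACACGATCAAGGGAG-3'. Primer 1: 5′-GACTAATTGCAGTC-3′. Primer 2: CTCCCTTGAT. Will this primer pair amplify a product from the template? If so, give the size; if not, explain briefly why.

Primer 1 (GACTAATTGCAGTC) matches the top strand at positions 2–15; it acts as a forward primer.
Primer 2's reverse complement is ATCAAGGGAG, matching the top strand at positions 30–39; it acts as a reverse primer.
The 3' ends face each other across positions 2–39, giving a 38 bp product.

Yes — a 38 bp product.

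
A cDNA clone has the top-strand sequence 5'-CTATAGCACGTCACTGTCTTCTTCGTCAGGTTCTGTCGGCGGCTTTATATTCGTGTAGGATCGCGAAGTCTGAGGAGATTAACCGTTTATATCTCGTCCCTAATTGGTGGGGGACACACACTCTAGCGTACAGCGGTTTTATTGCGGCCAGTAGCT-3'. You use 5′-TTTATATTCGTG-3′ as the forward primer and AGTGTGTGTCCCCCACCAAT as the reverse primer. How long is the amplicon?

Forward primer TTTATATTCGTG is found on the top strand at positions 44–55.
Reverse complement of the reverse primer: ATTGGTGGGGGACACACACT. This occurs on the top strand at positions 103–122.
The product runs from position 44 to position 122, so its length is 122 − 44 + 1 = 79 bp.

79 bp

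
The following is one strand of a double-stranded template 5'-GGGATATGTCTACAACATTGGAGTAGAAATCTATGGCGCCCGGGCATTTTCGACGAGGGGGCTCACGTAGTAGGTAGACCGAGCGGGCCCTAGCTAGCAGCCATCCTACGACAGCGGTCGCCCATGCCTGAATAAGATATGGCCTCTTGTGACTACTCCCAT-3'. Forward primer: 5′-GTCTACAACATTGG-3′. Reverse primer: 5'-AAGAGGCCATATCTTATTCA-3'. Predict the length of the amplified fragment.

The forward primer matches the template at positions 8–21.
Taking the reverse complement of AAGAGGCCATATCTTATTCA gives TGAATAAGATATGGCCTCTT, found at positions 129–148 on the template; the primer anneals here to the top strand with its 3' end pointing upstream.
The product runs from position 8 to position 148, so its length is 148 − 8 + 1 = 141 bp.

141 bp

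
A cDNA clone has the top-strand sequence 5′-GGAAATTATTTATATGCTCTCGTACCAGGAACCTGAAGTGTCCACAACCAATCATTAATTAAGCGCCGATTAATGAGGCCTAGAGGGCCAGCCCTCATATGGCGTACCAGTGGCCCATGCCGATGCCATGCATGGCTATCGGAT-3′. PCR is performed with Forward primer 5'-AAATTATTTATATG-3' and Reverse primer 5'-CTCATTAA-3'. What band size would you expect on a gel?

Forward primer AAATTATTTATATG is found on the top strand at positions 3–16.
Reverse complement of the reverse primer: TTAATGAG. This occurs on the top strand at positions 70–77.
Amplicon spans positions 3–77: 75 bp.

75 bp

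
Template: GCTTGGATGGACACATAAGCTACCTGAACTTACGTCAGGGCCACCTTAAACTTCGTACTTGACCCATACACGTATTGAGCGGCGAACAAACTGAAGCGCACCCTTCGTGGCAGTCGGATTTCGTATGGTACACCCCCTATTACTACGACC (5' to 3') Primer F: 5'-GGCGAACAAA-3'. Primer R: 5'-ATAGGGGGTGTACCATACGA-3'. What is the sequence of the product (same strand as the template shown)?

The forward primer matches the template at positions 81–90.
Reverse complement of the reverse primer: TCGTATGGTACACCCCCTAT. This occurs on the top strand at positions 121–140.
The product is the template from position 81 through 140 (60 bp).

5'-GGCGAACAAACTGAAGCGCACCCTTCGTGGCAGTCGGATTTCGTATGGTACACCCCCTAT-3'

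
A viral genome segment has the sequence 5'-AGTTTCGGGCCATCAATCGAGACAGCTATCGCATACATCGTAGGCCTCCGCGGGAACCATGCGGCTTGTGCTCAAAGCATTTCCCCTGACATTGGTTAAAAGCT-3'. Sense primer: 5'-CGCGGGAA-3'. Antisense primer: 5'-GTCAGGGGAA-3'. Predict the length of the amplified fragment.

The forward primer matches the template at positions 49–56.
Reverse complement of the reverse primer: TTCCCCTGAC. This occurs on the top strand at positions 81–90.
Amplicon spans positions 49–90: 42 bp.

42 bp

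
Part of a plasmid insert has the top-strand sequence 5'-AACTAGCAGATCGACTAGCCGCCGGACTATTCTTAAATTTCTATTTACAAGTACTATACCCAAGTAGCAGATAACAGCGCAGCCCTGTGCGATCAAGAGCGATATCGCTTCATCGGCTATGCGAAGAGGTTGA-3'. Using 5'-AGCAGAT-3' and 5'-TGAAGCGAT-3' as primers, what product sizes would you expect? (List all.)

The forward primer AGCAGAT matches the top strand at positions 5–11, 66–72.
The reverse primer's reverse complement is ATCGCTTCA, matching at positions 104–112.
Each forward site pairs with the reverse site to give a product ending at position 112: sizes 108, 47 bp.

108 bp, 47 bp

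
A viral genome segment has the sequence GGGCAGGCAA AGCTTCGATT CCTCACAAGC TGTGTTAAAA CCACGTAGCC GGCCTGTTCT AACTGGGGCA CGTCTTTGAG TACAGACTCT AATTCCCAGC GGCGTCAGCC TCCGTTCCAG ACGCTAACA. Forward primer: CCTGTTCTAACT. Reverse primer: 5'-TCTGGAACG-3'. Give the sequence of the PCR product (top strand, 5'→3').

5'-CCTGTTCTAACTGGGGCACGTCTTTGAGTACAGACTCTAATTCCCAGCGGCGTCAGCCTCCGTTCCAGA-3'

Scanning the template, CCTGTTCTAACT occurs at positions 53–64; this primer anneals to the bottom strand there with its 3' end pointing downstream.
Taking the reverse complement of TCTGGAACG gives CGTTCCAGA, found at positions 113–121 on the template; the primer anneals here to the top strand with its 3' end pointing upstream.
The product is the template from position 53 through 121 (69 bp).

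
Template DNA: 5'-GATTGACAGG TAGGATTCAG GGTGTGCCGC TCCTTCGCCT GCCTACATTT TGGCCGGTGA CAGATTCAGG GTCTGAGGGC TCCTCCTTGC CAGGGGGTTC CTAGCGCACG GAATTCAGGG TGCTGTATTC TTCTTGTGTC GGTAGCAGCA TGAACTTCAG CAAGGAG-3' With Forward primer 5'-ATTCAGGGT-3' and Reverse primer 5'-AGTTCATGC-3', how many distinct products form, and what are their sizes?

The forward primer ATTCAGGGT matches the top strand at positions 15–23, 64–72, 113–121.
The reverse primer's reverse complement is GCATGAACT, matching at positions 148–156.
Each forward site pairs with the reverse site to give a product ending at position 156: sizes 142, 93, 44 bp.

Three products: 142 bp, 93 bp, 44 bp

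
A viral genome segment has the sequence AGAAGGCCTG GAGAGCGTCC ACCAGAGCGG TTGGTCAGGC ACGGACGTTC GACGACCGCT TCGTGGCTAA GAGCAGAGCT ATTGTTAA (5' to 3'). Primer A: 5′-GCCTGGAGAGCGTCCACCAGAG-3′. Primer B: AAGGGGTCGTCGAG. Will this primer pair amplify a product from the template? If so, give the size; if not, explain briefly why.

Primer B (AAGGGGTCGTCGAG) does not match the top strand, and its reverse complement CTCGACGACCCCTT does not match either.
With no annealing site for primer B, no amplification occurs.

No product — primer B has no binding site in the template.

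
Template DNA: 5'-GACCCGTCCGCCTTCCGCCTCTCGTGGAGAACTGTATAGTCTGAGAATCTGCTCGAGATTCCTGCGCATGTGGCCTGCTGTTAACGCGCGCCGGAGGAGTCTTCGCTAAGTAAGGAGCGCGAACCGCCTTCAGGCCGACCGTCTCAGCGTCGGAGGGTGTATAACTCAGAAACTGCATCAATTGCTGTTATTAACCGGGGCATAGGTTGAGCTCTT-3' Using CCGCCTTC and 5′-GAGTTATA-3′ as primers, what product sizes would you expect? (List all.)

The forward primer CCGCCTTC matches the top strand at positions 8–15, 124–131.
The reverse primer's reverse complement is TATAACTC, matching at positions 160–167.
Each forward site pairs with the reverse site to give a product ending at position 167: sizes 160, 44 bp.

160 bp, 44 bp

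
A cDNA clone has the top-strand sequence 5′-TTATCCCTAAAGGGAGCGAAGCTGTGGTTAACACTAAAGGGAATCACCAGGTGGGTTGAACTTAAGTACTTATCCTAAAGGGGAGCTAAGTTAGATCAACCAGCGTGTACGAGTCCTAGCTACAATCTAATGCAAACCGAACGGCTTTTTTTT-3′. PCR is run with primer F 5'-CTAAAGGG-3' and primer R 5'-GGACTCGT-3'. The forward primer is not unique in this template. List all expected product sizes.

The forward primer CTAAAGGG matches the top strand at positions 7–14, 34–41, 75–82.
The reverse primer's reverse complement is ACGAGTCC, matching at positions 109–116.
Each forward site pairs with the reverse site to give a product ending at position 116: sizes 110, 83, 42 bp.

110 bp, 83 bp, 42 bp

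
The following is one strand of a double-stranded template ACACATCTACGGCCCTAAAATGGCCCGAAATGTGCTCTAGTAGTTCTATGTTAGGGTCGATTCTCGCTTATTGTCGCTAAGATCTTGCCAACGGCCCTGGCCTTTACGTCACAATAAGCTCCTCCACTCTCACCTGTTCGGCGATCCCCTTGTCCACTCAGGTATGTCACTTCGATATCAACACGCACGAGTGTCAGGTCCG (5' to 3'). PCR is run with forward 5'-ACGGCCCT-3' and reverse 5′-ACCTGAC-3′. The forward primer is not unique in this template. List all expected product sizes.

The forward primer ACGGCCCT matches the top strand at positions 9–16, 91–98.
The reverse primer's reverse complement is GTCAGGT, matching at positions 193–199.
Each forward site pairs with the reverse site to give a product ending at position 199: sizes 191, 109 bp.

191 bp, 109 bp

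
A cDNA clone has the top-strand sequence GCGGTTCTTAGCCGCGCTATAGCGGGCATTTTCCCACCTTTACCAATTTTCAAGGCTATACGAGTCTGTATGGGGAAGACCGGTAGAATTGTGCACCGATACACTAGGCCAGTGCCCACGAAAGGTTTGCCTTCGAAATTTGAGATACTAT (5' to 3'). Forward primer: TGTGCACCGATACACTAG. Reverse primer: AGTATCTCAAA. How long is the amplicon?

The forward primer matches the template at positions 90–107.
The reverse primer's reverse complement is TTTGAGATACT, which matches the template at positions 139–149.
The product runs from position 90 to position 149, so its length is 149 − 90 + 1 = 60 bp.

60 bp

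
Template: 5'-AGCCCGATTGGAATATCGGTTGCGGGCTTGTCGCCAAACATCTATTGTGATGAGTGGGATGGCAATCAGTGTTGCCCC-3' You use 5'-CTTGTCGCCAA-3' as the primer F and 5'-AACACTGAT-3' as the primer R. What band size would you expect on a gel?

47 bp

Forward primer CTTGTCGCCAA is found on the top strand at positions 27–37.
Taking the reverse complement of AACACTGAT gives ATCAGTGTT, found at positions 65–73 on the template; the primer anneals here to the top strand with its 3' end pointing upstream.
The product runs from position 27 to position 73, so its length is 73 − 27 + 1 = 47 bp.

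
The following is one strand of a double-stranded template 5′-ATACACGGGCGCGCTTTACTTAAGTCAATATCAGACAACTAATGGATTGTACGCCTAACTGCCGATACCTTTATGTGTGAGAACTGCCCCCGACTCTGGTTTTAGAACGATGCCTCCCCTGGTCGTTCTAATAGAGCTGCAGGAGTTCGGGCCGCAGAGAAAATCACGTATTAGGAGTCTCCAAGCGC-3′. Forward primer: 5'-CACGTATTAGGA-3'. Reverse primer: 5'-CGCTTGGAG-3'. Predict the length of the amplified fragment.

Scanning the template, CACGTATTAGGA occurs at positions 165–176; this primer anneals to the bottom strand there with its 3' end pointing downstream.
Reverse complement of the reverse primer: CTCCAAGCG. This occurs on the top strand at positions 179–187.
Amplicon spans positions 165–187: 23 bp.

23 bp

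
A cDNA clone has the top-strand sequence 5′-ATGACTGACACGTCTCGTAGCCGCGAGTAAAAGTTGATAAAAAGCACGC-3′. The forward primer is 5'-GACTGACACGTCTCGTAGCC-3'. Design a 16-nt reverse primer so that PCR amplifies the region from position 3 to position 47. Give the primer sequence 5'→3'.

5'-GTGCTTTTTATCAACT-3'

The product's 3' end on the top strand is position 47.
The reverse primer anneals to the top strand over positions 32–47, i.e. to AGTTGATAAAAAGCAC.
Its sequence written 5'→3' is the reverse complement: GTGCTTTTTATCAACT.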